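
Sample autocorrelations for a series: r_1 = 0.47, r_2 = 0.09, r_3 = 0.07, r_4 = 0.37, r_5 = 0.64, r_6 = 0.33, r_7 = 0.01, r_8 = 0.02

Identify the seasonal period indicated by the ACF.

The largest autocorrelation is r_5 = 0.64; the remaining lags stay at or below 0.47. The elevated value at lag 1 (0.47), dropping to 0.09 at lag 2, reflects decaying short-term dependence rather than seasonality.
The dominant spike at lag 5 indicates a seasonal period of 5.

5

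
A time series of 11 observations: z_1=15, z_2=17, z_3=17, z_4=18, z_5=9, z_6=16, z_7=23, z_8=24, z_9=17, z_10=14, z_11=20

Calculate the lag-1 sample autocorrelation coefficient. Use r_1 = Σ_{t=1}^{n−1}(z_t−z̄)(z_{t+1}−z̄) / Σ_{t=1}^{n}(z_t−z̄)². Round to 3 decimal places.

Mean z̄ = (15 + 17 + 17 + 18 + 9 + 16 + 23 + 24 + 17 + 14 + 20)/11 = 17.2727
Numerator Σ_{t=1}^{10}(z_t−z̄)(z_{t+1}−z̄) = 26.3802
Denominator Σ(z_t−z̄)² = 172.1818
r_1 = 26.3802 / 172.1818 = 0.153

0.153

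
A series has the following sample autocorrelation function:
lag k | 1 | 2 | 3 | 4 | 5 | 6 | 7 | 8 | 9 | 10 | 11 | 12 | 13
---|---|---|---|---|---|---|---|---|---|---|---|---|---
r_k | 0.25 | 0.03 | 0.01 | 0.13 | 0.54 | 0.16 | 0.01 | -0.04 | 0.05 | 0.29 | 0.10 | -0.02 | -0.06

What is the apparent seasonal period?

5

The largest autocorrelation is r_5 = 0.54, with a weaker echo at lag 10 (0.29); the remaining lags stay at or below 0.25. The elevated value at lag 1 (0.25), dropping to 0.03 at lag 2, reflects decaying short-term dependence rather than seasonality.
The dominant spike at lag 5 indicates a seasonal period of 5.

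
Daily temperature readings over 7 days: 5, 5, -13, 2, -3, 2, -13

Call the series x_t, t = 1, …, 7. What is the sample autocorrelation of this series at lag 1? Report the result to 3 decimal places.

-0.331

Mean x̄ = (5 + 5 − 13 + 2 − 3 + 2 − 13)/7 = -2.1429
Numerator Σ_{t=1}^{6}(x_t−x̄)(x_{t+1}−x̄) = -123.5918
Denominator Σ(x_t−x̄)² = 372.8571
r_1 = -123.5918 / 372.8571 = -0.331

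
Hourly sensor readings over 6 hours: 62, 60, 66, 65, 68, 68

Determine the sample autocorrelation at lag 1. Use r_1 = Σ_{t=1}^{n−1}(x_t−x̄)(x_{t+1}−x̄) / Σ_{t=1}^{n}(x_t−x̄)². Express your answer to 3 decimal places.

Mean x̄ = (62 + 60 + 66 + 65 + 68 + 68)/6 = 64.8333
Σ(x_t−x̄)(x_{t+1}−x̄) = (13.6944) + (-5.6389) + (0.1944) + (0.5278) + (10.0278) = 18.8056
Denominator Σ(x_t−x̄)² = 52.8333
r_1 = 18.8056 / 52.8333 = 0.356

0.356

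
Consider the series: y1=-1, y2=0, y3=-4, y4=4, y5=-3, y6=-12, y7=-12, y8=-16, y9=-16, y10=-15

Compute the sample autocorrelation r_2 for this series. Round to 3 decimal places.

Mean ȳ = (-1 + 0 − 4 + 4 − 3 − 12 − 12 − 16 − 16 − 15)/10 = -7.5000
Numerator Σ_{t=1}^{8}(y_t−ȳ)(y_{t+2}−ȳ) = 193.0000
Denominator Σ(y_t−ȳ)² = 504.5000
r_2 = 193.0000 / 504.5000 = 0.383

0.383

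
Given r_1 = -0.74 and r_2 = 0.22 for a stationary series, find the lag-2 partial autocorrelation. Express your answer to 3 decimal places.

-0.724

φ_{22} = (r_2 − r_1²) / (1 − r_1²)
r_1² = (-0.74)² = 0.5476
Numerator = 0.22 − 0.5476 = -0.3276; denominator = 1 − 0.5476 = 0.4524
φ_{22} = -0.3276 / 0.4524 = -0.724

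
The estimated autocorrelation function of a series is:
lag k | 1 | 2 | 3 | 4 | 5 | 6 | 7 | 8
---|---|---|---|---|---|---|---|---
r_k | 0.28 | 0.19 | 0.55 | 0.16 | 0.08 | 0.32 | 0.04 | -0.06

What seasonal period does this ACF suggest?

The largest autocorrelation is r_3 = 0.55, with a weaker echo at lag 6 (0.32); the remaining lags stay at or below 0.28. The elevated value at lag 1 (0.28), dropping to 0.19 at lag 2, reflects decaying short-term dependence rather than seasonality.
The dominant spike at lag 3 indicates a seasonal period of 3.

3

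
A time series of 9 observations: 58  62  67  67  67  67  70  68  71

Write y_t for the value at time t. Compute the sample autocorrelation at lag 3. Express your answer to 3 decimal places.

-0.010

Mean ȳ = (58 + 62 + 67 + 67 + 67 + 67 + 70 + 68 + 71)/9 = 66.3333
Σ(y_t−ȳ)(y_{t+3}−ȳ) = (-5.5556) + (-2.8889) + (0.4444) + (2.4444) + (1.1111) + (3.1111) = -1.3333
Denominator Σ(y_t−ȳ)² = 128.0000
r_3 = -1.3333 / 128.0000 = -0.010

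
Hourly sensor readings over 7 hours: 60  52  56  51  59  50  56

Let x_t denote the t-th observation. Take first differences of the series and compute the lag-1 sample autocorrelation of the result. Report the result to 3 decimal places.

-0.776

First differences Δx: -8, 4, -5, 8, -9, 6
Mean of differences = -0.6667
Numerator Σ(Δx_t−Δx̄)(Δx_{t+1}−Δx̄) = -219.7778
Denominator Σ(Δx_t−Δx̄)² = 283.3333
r_1(Δx) = -219.7778 / 283.3333 = -0.776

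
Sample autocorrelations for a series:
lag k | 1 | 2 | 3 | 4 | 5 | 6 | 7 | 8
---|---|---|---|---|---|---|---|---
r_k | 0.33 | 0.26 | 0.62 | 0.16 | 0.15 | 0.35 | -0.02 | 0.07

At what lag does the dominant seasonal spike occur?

The largest autocorrelation is r_3 = 0.62, with a weaker echo at lag 6 (0.35); the remaining lags stay at or below 0.33. The elevated value at lag 1 (0.33), dropping to 0.26 at lag 2, reflects decaying short-term dependence rather than seasonality.
The dominant spike at lag 3 indicates a seasonal period of 3.

3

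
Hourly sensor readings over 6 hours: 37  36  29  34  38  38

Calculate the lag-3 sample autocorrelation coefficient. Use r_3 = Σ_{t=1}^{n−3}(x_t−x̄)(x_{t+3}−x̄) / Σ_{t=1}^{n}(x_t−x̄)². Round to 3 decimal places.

-0.292

Mean x̄ = (37 + 36 + 29 + 34 + 38 + 38)/6 = 35.3333
Σ(x_t−x̄)(x_{t+3}−x̄) = (-2.2222) + (1.7778) + (-16.8889) = -17.3333
Denominator Σ(x_t−x̄)² = 59.3333
r_3 = -17.3333 / 59.3333 = -0.292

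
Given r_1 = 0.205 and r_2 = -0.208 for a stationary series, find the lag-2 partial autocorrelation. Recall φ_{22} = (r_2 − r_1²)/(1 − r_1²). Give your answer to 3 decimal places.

-0.261

φ_{22} = (r_2 − r_1²) / (1 − r_1²)
r_1² = (0.205)² = 0.042025
Numerator = -0.208 − 0.0420 = -0.2500; denominator = 1 − 0.0420 = 0.9580
φ_{22} = -0.2500 / 0.9580 = -0.261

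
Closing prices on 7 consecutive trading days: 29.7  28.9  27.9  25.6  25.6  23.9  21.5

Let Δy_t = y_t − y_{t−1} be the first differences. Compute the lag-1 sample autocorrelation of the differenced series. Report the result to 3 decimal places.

-0.348

First differences Δy: -0.8, -1.0, -2.3, 0.0, -1.7, -2.4
Mean of differences = -1.3667
Numerator Σ(Δy_t−Δȳ)(Δy_{t+1}−Δȳ) = -1.5211
Denominator Σ(Δy_t−Δȳ)² = 4.3733
r_1(Δy) = -1.5211 / 4.3733 = -0.348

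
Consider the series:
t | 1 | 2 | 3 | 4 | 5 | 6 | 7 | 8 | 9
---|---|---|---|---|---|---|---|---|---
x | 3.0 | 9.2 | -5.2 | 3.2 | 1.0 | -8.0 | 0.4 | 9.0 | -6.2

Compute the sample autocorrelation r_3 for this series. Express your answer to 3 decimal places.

Mean x̄ = (3.0 + 9.2 − 5.2 + 3.2 + 1.0 − 8.0 + 0.4 + 9.0 − 6.2)/9 = 0.7111
Σ(x_t−x̄)(x_{t+3}−x̄) = (5.6968) + (2.4523) + (51.4923) + (-0.7743) + (2.3946) + (60.2035) = 121.4652
Denominator Σ(x_t−x̄)² = 310.9689
r_3 = 121.4652 / 310.9689 = 0.391

0.391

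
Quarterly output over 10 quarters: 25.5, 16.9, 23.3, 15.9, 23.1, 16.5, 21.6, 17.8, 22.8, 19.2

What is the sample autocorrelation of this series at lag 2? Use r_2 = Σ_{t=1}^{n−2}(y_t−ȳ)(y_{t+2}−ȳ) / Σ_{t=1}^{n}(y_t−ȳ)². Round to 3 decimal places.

Mean ȳ = (25.5 + 16.9 + 23.3 + 15.9 + 23.1 + 16.5 + 21.6 + 17.8 + 22.8 + 19.2)/10 = 20.2600
Numerator Σ_{t=1}^{8}(y_t−ȳ)(y_{t+2}−ȳ) = 74.6728
Denominator Σ(y_t−ȳ)² = 104.6240
r_2 = 74.6728 / 104.6240 = 0.714

0.714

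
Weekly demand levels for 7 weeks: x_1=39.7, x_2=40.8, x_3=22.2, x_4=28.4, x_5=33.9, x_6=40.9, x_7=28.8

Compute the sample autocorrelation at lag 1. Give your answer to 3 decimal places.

-0.042

Mean x̄ = (39.7 + 40.8 + 22.2 + 28.4 + 33.9 + 40.9 + 28.8)/7 = 33.5286
Deviations from mean: 6.1714, 7.2714, -11.3286, -5.1286, 0.3714, 7.3714, -4.7286
Σ(x_t−x̄)(x_{t+1}−x̄) = (44.8751) + (-82.3749) + (58.0994) + (-1.9049) + (2.7380) + (-34.8563) = -13.4237
Denominator Σ(x_t−x̄)² = 322.4343
r_1 = -13.4237 / 322.4343 = -0.042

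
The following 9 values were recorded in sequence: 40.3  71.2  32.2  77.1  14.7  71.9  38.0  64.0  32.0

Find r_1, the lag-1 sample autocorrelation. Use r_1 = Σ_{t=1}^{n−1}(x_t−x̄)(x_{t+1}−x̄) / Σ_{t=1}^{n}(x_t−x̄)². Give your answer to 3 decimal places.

-0.870

Mean x̄ = (40.3 + 71.2 + 32.2 + 77.1 + 14.7 + 71.9 + 38.0 + 64.0 + 32.0)/9 = 49.0444
Numerator Σ_{t=1}^{8}(x_t−x̄)(x_{t+1}−x̄) = -3460.5420
Denominator Σ(x_t−x̄)² = 3976.2622
r_1 = -3460.5420 / 3976.2622 = -0.870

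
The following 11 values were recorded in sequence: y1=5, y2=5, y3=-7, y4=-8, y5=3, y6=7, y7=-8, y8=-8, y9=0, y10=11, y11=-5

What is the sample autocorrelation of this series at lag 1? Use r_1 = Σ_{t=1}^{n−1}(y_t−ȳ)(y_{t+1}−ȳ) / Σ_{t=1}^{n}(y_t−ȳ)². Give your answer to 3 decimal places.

-0.013

Mean ȳ = (5 + 5 − 7 − 8 + 3 + 7 − 8 − 8 + 0 + 11 − 5)/11 = -0.4545
Numerator Σ_{t=1}^{10}(y_t−ȳ)(y_{t+1}−ȳ) = -6.4793
Denominator Σ(y_t−ȳ)² = 492.7273
r_1 = -6.4793 / 492.7273 = -0.013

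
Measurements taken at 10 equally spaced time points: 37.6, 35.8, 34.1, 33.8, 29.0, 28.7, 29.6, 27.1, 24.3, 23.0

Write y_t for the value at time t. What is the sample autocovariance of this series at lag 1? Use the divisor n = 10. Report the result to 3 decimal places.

13.824

Mean ȳ = (37.6 + 35.8 + 34.1 + 33.8 + 29.0 + 28.7 + 29.6 + 27.1 + 24.3 + 23.0)/10 = 30.3000
Σ_{t=1}^{9}(y_t−ȳ)(y_{t+1}−ȳ) = 138.2400
γ_1 = 138.2400 / 10 = 13.824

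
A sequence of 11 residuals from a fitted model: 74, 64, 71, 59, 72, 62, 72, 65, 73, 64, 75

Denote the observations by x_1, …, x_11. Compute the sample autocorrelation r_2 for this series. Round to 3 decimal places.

Mean x̄ = (74 + 64 + 71 + 59 + 72 + 62 + 72 + 65 + 73 + 64 + 75)/11 = 68.2727
Numerator Σ_{t=1}^{9}(x_t−x̄)(x_{t+2}−x̄) = 221.3967
Denominator Σ(x_t−x̄)² = 308.1818
r_2 = 221.3967 / 308.1818 = 0.718

0.718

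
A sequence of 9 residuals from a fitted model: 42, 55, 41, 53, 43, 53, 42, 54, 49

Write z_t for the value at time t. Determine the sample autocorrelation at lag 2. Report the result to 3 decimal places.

0.677

Mean z̄ = (42 + 55 + 41 + 53 + 43 + 53 + 42 + 54 + 49)/9 = 48.0000
Numerator Σ_{t=1}^{7}(z_t−z̄)(z_{t+2}−z̄) = 191.0000
Denominator Σ(z_t−z̄)² = 282.0000
r_2 = 191.0000 / 282.0000 = 0.677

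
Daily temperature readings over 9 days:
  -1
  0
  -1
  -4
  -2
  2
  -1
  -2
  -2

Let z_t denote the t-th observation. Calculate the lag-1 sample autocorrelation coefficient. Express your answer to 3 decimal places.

Mean z̄ = (-1 + 0 − 1 − 4 − 2 + 2 − 1 − 2 − 2)/9 = -1.2222
Numerator Σ_{t=1}^{8}(z_t−z̄)(z_{t+1}−z̄) = 0.7284
Denominator Σ(z_t−z̄)² = 21.5556
r_1 = 0.7284 / 21.5556 = 0.034

0.034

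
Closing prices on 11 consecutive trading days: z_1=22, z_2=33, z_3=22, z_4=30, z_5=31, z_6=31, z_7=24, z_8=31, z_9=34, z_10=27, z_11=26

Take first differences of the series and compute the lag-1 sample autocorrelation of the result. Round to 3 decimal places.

First differences Δz: 11, -11, 8, 1, 0, -7, 7, 3, -7, -1
Mean of differences = 0.4000
Numerator Σ(Δz_t−Δz̄)(Δz_{t+1}−Δz̄) = -240.7600
Denominator Σ(Δz_t−Δz̄)² = 462.4000
r_1(Δz) = -240.7600 / 462.4000 = -0.521

-0.521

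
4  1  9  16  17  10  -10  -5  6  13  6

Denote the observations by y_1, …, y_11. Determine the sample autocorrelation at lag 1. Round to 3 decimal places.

0.415

Mean ȳ = (4 + 1 + 9 + 16 + 17 + 10 − 10 − 5 + 6 + 13 + 6)/11 = 6.0909
Numerator Σ_{t=1}^{10}(y_t−ȳ)(y_{t+1}−ȳ) = 290.7190
Denominator Σ(y_t−ȳ)² = 700.9091
r_1 = 290.7190 / 700.9091 = 0.415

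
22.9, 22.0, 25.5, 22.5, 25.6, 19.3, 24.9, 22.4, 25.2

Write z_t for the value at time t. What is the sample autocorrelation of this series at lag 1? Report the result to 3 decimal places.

-0.693

Mean z̄ = (22.9 + 22.0 + 25.5 + 22.5 + 25.6 + 19.3 + 24.9 + 22.4 + 25.2)/9 = 23.3667
Numerator Σ_{t=1}^{8}(z_t−z̄)(z_{t+1}−z̄) = -24.6344
Denominator Σ(z_t−z̄)² = 35.5600
r_1 = -24.6344 / 35.5600 = -0.693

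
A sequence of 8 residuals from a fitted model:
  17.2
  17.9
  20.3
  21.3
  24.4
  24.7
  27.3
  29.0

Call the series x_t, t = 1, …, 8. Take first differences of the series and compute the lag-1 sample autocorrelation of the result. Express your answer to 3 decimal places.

First differences Δx: 0.7, 2.4, 1.0, 3.1, 0.3, 2.6, 1.7
Mean of differences = 1.6857
Numerator Σ(Δx_t−Δx̄)(Δx_{t+1}−Δx̄) = -5.3773
Denominator Σ(Δx_t−Δx̄)² = 6.7086
r_1(Δx) = -5.3773 / 6.7086 = -0.802

-0.802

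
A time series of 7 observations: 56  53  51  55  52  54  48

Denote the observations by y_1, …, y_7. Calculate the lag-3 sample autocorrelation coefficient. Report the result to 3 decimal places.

Mean ȳ = (56 + 53 + 51 + 55 + 52 + 54 + 48)/7 = 52.7143
Deviations from mean: 3.2857, 0.2857, -1.7143, 2.2857, -0.7143, 1.2857, -4.7143
Numerator Σ_{t=1}^{4}(y_t−ȳ)(y_{t+3}−ȳ) = -5.6735
Denominator Σ(y_t−ȳ)² = 43.4286
r_3 = -5.6735 / 43.4286 = -0.131

-0.131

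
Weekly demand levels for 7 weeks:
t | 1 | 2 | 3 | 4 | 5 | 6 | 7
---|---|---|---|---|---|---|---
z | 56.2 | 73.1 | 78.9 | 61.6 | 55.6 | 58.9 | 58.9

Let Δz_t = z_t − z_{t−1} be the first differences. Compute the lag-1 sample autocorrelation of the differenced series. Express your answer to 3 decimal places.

0.132

First differences Δz: 16.9, 5.8, -17.3, -6.0, 3.3, 0.0
Mean of differences = 0.4500
Numerator Σ(Δz_t−Δz̄)(Δz_{t+1}−Δz̄) = 87.8675
Denominator Σ(Δz_t−Δz̄)² = 664.2150
r_1(Δz) = 87.8675 / 664.2150 = 0.132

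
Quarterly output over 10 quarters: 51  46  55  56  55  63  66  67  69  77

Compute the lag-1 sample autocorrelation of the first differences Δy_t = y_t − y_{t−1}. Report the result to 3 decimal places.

-0.428

First differences Δy: -5, 9, 1, -1, 8, 3, 1, 2, 8
Mean of differences = 2.8889
Numerator Σ(Δy_t−Δȳ)(Δy_{t+1}−Δȳ) = -74.7901
Denominator Σ(Δy_t−Δȳ)² = 174.8889
r_1(Δy) = -74.7901 / 174.8889 = -0.428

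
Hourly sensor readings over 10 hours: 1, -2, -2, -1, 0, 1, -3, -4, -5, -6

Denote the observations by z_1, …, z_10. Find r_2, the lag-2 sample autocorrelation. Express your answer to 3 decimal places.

0.119

Mean z̄ = (1 − 2 − 2 − 1 + 0 + 1 − 3 − 4 − 5 − 6)/10 = -2.1000
Numerator Σ_{t=1}^{8}(z_t−z̄)(z_{t+2}−z̄) = 6.2800
Denominator Σ(z_t−z̄)² = 52.9000
r_2 = 6.2800 / 52.9000 = 0.119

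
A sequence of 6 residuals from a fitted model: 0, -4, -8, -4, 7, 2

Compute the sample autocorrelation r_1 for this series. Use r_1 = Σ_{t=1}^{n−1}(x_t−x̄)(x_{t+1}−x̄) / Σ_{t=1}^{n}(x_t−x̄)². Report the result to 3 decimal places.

0.271

Mean x̄ = (0 − 4 − 8 − 4 + 7 + 2)/6 = -1.1667
Deviations from mean: 1.1667, -2.8333, -6.8333, -2.8333, 8.1667, 3.1667
Σ(x_t−x̄)(x_{t+1}−x̄) = (-3.3056) + (19.3611) + (19.3611) + (-23.1389) + (25.8611) = 38.1389
Denominator Σ(x_t−x̄)² = 140.8333
r_1 = 38.1389 / 140.8333 = 0.271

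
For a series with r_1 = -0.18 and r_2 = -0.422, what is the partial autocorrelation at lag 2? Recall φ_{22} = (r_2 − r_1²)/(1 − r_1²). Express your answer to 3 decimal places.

φ_{22} = (r_2 − r_1²) / (1 − r_1²)
r_1² = (-0.18)² = 0.0324
Numerator = -0.422 − 0.0324 = -0.4544; denominator = 1 − 0.0324 = 0.9676
φ_{22} = -0.4544 / 0.9676 = -0.470

-0.470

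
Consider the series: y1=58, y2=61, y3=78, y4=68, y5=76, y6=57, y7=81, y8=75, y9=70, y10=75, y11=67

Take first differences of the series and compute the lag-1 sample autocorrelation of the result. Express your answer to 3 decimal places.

First differences Δy: 3, 17, -10, 8, -19, 24, -6, -5, 5, -8
Mean of differences = 0.9000
Numerator Σ(Δy_t−Δȳ)(Δy_{t+1}−Δȳ) = -999.4100
Denominator Σ(Δy_t−Δȳ)² = 1540.9000
r_1(Δy) = -999.4100 / 1540.9000 = -0.649

-0.649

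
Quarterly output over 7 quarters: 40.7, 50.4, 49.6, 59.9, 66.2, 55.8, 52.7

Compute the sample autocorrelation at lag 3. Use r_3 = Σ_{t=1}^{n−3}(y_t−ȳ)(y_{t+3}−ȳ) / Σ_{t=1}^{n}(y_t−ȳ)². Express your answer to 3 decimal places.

Mean ȳ = (40.7 + 50.4 + 49.6 + 59.9 + 66.2 + 55.8 + 52.7)/7 = 53.6143
Σ(y_t−ȳ)(y_{t+3}−ȳ) = (-81.1755) + (-40.4541) + (-8.7741) + (-5.7469) = -136.1506
Denominator Σ(y_t−ȳ)² = 396.7486
r_3 = -136.1506 / 396.7486 = -0.343

-0.343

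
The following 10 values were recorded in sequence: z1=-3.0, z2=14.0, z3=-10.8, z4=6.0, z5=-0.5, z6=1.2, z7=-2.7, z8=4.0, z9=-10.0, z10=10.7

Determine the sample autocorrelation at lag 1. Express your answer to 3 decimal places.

Mean z̄ = (-3.0 + 14.0 − 10.8 + 6.0 − 0.5 + 1.2 − 2.7 + 4.0 − 10.0 + 10.7)/10 = 0.8900
Numerator Σ_{t=1}^{9}(z_t−z̄)(z_{t+1}−z̄) = -424.5001
Denominator Σ(z_t−z̄)² = 589.1890
r_1 = -424.5001 / 589.1890 = -0.720

-0.720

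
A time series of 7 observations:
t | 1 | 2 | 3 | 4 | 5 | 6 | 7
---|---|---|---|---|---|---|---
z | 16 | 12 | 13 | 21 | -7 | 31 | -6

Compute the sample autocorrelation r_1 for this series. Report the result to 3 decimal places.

Mean z̄ = (16 + 12 + 13 + 21 − 7 + 31 − 6)/7 = 11.4286
Σ(z_t−z̄)(z_{t+1}−z̄) = (2.6122) + (0.8980) + (15.0408) + (-176.3878) + (-360.6735) + (-341.1020) = -859.6122
Denominator Σ(z_t−z̄)² = 1141.7143
r_1 = -859.6122 / 1141.7143 = -0.753

-0.753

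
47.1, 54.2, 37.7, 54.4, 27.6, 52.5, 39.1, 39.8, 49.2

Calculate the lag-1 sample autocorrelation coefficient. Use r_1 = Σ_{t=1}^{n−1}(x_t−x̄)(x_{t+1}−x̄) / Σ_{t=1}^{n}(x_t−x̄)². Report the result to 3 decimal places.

Mean x̄ = (47.1 + 54.2 + 37.7 + 54.4 + 27.6 + 52.5 + 39.1 + 39.8 + 49.2)/9 = 44.6222
Numerator Σ_{t=1}^{8}(x_t−x̄)(x_{t+1}−x̄) = -449.7372
Denominator Σ(x_t−x̄)² = 667.9156
r_1 = -449.7372 / 667.9156 = -0.673

-0.673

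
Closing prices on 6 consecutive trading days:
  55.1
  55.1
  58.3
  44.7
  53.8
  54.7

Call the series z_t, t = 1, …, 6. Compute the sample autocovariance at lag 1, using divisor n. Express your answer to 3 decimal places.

Mean z̄ = (55.1 + 55.1 + 58.3 + 44.7 + 53.8 + 54.7)/6 = 53.6167
Deviations: 1.4833, 1.4833, 4.6833, -8.9167, 0.1833, 1.0833
Σ_{t=1}^{5}(z_t−z̄)(z_{t+1}−z̄) = -34.0486
γ_1 = -34.0486 / 6 = -5.675

-5.675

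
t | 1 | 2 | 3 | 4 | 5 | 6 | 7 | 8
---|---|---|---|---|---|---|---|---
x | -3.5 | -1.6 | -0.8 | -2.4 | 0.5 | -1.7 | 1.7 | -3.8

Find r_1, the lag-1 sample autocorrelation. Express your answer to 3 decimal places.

Mean x̄ = (-3.5 − 1.6 − 0.8 − 2.4 + 0.5 − 1.7 + 1.7 − 3.8)/8 = -1.4500
Deviations from mean: -2.0500, -0.1500, 0.6500, -0.9500, 1.9500, -0.2500, 3.1500, -2.3500
Σ(x_t−x̄)(x_{t+1}−x̄) = (0.3075) + (-0.0975) + (-0.6175) + (-1.8525) + (-0.4875) + (-0.7875) + (-7.4025) = -10.9375
Denominator Σ(x_t−x̄)² = 24.8600
r_1 = -10.9375 / 24.8600 = -0.440

-0.440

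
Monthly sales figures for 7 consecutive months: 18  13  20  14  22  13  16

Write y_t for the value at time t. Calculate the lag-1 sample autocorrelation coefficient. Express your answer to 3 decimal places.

Mean ȳ = (18 + 13 + 20 + 14 + 22 + 13 + 16)/7 = 16.5714
Deviations from mean: 1.4286, -3.5714, 3.4286, -2.5714, 5.4286, -3.5714, -0.5714
Σ(y_t−ȳ)(y_{t+1}−ȳ) = (-5.1020) + (-12.2449) + (-8.8163) + (-13.9592) + (-19.3878) + (2.0408) = -57.4694
Denominator Σ(y_t−ȳ)² = 75.7143
r_1 = -57.4694 / 75.7143 = -0.759

-0.759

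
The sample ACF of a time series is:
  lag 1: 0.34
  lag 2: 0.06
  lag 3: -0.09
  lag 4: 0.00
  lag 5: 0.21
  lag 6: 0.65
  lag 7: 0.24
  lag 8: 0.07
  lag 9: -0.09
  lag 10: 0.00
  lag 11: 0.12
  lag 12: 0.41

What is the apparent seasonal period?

6

The largest autocorrelation is r_6 = 0.65, with a weaker echo at lag 12 (0.41); the remaining lags stay at or below 0.34. The elevated value at lag 1 (0.34), dropping to 0.06 at lag 2, reflects decaying short-term dependence rather than seasonality.
The dominant spike at lag 6 indicates a seasonal period of 6.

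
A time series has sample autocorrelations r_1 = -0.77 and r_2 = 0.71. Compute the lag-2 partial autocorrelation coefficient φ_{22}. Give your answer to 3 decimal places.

φ_{22} = (r_2 − r_1²) / (1 − r_1²)
r_1² = (-0.77)² = 0.5929
Numerator = 0.71 − 0.5929 = 0.1171; denominator = 1 − 0.5929 = 0.4071
φ_{22} = 0.1171 / 0.4071 = 0.288

0.288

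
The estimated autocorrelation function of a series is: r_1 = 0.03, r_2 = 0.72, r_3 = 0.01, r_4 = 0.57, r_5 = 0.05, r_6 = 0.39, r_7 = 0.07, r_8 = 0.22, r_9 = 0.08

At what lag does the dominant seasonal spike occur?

2

The largest autocorrelation is r_2 = 0.72, with weaker echoes at lags 4 (0.57), 6 (0.39) and 8 (0.22); the remaining lags stay at or below 0.08.
The dominant spike at lag 2 indicates a seasonal period of 2.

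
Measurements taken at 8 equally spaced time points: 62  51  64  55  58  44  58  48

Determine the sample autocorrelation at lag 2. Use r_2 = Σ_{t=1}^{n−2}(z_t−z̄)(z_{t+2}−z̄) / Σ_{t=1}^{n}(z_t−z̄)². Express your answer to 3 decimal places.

Mean z̄ = (62 + 51 + 64 + 55 + 58 + 44 + 58 + 48)/8 = 55.0000
Deviations from mean: 7.0000, -4.0000, 9.0000, 0.0000, 3.0000, -11.0000, 3.0000, -7.0000
Σ(z_t−z̄)(z_{t+2}−z̄) = (63.0000) + (0.0000) + (27.0000) + (0.0000) + (9.0000) + (77.0000) = 176.0000
Denominator Σ(z_t−z̄)² = 334.0000
r_2 = 176.0000 / 334.0000 = 0.527

0.527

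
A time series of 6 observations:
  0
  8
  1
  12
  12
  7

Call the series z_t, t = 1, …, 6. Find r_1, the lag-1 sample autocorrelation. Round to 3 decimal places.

-0.122

Mean z̄ = (0 + 8 + 1 + 12 + 12 + 7)/6 = 6.6667
Deviations from mean: -6.6667, 1.3333, -5.6667, 5.3333, 5.3333, 0.3333
Σ(z_t−z̄)(z_{t+1}−z̄) = (-8.8889) + (-7.5556) + (-30.2222) + (28.4444) + (1.7778) = -16.4444
Denominator Σ(z_t−z̄)² = 135.3333
r_1 = -16.4444 / 135.3333 = -0.122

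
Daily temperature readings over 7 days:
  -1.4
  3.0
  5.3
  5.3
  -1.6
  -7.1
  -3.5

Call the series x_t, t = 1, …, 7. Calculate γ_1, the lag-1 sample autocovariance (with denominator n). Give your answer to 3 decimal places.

Mean x̄ = (-1.4 + 3.0 + 5.3 + 5.3 − 1.6 − 7.1 − 3.5)/7 = 0.0000
Σ_{t=1}^{6}(x_t−x̄)(x_{t+1}−x̄) = 67.5200
γ_1 = 67.5200 / 7 = 9.646

9.646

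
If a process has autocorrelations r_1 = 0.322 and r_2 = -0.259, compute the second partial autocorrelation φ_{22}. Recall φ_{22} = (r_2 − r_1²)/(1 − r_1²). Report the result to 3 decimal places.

-0.405

φ_{22} = (r_2 − r_1²) / (1 − r_1²)
r_1² = (0.322)² = 0.103684
Numerator = -0.259 − 0.1037 = -0.3627; denominator = 1 − 0.1037 = 0.8963
φ_{22} = -0.3627 / 0.8963 = -0.405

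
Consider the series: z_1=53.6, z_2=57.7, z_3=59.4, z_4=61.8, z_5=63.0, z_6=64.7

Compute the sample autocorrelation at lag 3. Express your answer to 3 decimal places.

Mean z̄ = (53.6 + 57.7 + 59.4 + 61.8 + 63.0 + 64.7)/6 = 60.0333
Numerator Σ_{t=1}^{3}(z_t−z̄)(z_{t+3}−z̄) = -21.2433
Denominator Σ(z_t−z̄)² = 80.9333
r_3 = -21.2433 / 80.9333 = -0.262

-0.262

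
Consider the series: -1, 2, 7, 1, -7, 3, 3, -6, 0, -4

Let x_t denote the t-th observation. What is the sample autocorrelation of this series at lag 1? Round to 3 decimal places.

Mean x̄ = (-1 + 2 + 7 + 1 − 7 + 3 + 3 − 6 + 0 − 4)/10 = -0.2000
Numerator Σ_{t=1}^{9}(x_t−x̄)(x_{t+1}−x̄) = -17.4400
Denominator Σ(x_t−x̄)² = 173.6000
r_1 = -17.4400 / 173.6000 = -0.100

-0.100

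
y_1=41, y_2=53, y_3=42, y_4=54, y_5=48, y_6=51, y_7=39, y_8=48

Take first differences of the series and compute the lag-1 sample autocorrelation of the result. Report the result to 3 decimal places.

First differences Δy: 12, -11, 12, -6, 3, -12, 9
Mean of differences = 1.0000
Numerator Σ(Δy_t−Δȳ)(Δy_{t+1}−Δȳ) = -485.0000
Denominator Σ(Δy_t−Δȳ)² = 672.0000
r_1(Δy) = -485.0000 / 672.0000 = -0.722

-0.722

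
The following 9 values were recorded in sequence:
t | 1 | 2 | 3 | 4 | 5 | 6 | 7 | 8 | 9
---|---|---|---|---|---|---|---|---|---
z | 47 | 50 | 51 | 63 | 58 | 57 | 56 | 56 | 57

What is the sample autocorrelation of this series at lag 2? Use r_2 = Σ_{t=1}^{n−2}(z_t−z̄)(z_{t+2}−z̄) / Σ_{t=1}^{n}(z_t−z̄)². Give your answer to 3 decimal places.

Mean z̄ = (47 + 50 + 51 + 63 + 58 + 57 + 56 + 56 + 57)/9 = 55.0000
Σ(z_t−z̄)(z_{t+2}−z̄) = (32.0000) + (-40.0000) + (-12.0000) + (16.0000) + (3.0000) + (2.0000) + (2.0000) = 3.0000
Denominator Σ(z_t−z̄)² = 188.0000
r_2 = 3.0000 / 188.0000 = 0.016

0.016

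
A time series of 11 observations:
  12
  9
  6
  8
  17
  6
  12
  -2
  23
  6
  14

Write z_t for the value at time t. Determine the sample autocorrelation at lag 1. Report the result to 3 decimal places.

Mean z̄ = (12 + 9 + 6 + 8 + 17 + 6 + 12 − 2 + 23 + 6 + 14)/11 = 10.0909
Numerator Σ_{t=1}^{10}(z_t−z̄)(z_{t+1}−z̄) = -287.5537
Denominator Σ(z_t−z̄)² = 438.9091
r_1 = -287.5537 / 438.9091 = -0.655

-0.655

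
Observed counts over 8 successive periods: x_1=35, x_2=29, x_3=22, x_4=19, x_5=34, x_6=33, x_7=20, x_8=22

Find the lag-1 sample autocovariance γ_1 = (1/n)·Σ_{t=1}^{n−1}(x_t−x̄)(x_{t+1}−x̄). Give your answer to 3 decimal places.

2.961

Mean x̄ = (35 + 29 + 22 + 19 + 34 + 33 + 20 + 22)/8 = 26.7500
Deviations: 8.2500, 2.2500, -4.7500, -7.7500, 7.2500, 6.2500, -6.7500, -4.7500
Σ_{t=1}^{7}(x_t−x̄)(x_{t+1}−x̄) = 23.6875
γ_1 = 23.6875 / 8 = 2.961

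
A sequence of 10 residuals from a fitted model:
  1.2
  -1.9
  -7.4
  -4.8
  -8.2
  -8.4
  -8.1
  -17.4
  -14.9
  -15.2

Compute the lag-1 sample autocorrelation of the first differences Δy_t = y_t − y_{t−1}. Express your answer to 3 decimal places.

First differences Δy: -3.1, -5.5, 2.6, -3.4, -0.2, 0.3, -9.3, 2.5, -0.3
Mean of differences = -1.8222
Numerator Σ(Δy_t−Δȳ)(Δy_{t+1}−Δȳ) = -59.2694
Denominator Σ(Δy_t−Δȳ)² = 121.2556
r_1(Δy) = -59.2694 / 121.2556 = -0.489

-0.489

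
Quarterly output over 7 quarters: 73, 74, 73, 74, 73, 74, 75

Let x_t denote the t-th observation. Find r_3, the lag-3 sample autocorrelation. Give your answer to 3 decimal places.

Mean x̄ = (73 + 74 + 73 + 74 + 73 + 74 + 75)/7 = 73.7143
Deviations from mean: -0.7143, 0.2857, -0.7143, 0.2857, -0.7143, 0.2857, 1.2857
Σ(x_t−x̄)(x_{t+3}−x̄) = (-0.2041) + (-0.2041) + (-0.2041) + (0.3673) = -0.2449
Denominator Σ(x_t−x̄)² = 3.4286
r_3 = -0.2449 / 3.4286 = -0.071

-0.071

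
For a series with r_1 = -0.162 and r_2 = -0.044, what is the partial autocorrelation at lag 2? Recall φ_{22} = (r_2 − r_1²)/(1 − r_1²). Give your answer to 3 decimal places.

φ_{22} = (r_2 − r_1²) / (1 − r_1²)
r_1² = (-0.162)² = 0.026244
Numerator = -0.044 − 0.0262 = -0.0702; denominator = 1 − 0.0262 = 0.9738
φ_{22} = -0.0702 / 0.9738 = -0.072

-0.072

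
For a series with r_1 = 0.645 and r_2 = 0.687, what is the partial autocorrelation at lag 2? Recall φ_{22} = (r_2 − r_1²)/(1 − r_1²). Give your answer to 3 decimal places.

0.464

φ_{22} = (r_2 − r_1²) / (1 − r_1²)
r_1² = (0.645)² = 0.416025
Numerator = 0.687 − 0.4160 = 0.2710; denominator = 1 − 0.4160 = 0.5840
φ_{22} = 0.2710 / 0.5840 = 0.464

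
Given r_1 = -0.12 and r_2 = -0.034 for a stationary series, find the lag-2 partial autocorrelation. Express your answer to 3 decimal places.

φ_{22} = (r_2 − r_1²) / (1 − r_1²)
r_1² = (-0.12)² = 0.0144
Numerator = -0.034 − 0.0144 = -0.0484; denominator = 1 − 0.0144 = 0.9856
φ_{22} = -0.0484 / 0.9856 = -0.049

-0.049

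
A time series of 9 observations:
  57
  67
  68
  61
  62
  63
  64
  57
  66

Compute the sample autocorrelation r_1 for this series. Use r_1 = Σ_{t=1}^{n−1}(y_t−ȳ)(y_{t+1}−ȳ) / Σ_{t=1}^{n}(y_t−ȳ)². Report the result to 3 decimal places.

-0.281

Mean ȳ = (57 + 67 + 68 + 61 + 62 + 63 + 64 + 57 + 66)/9 = 62.7778
Numerator Σ_{t=1}^{8}(y_t−ȳ)(y_{t+1}−ȳ) = -35.8272
Denominator Σ(y_t−ȳ)² = 127.5556
r_1 = -35.8272 / 127.5556 = -0.281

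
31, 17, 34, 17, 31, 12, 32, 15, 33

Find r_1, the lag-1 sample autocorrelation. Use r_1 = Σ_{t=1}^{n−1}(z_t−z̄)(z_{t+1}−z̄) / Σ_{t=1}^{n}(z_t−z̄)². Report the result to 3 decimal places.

Mean z̄ = (31 + 17 + 34 + 17 + 31 + 12 + 32 + 15 + 33)/9 = 24.6667
Numerator Σ_{t=1}^{8}(z_t−z̄)(z_{t+1}−z̄) = -564.7778
Denominator Σ(z_t−z̄)² = 662.0000
r_1 = -564.7778 / 662.0000 = -0.853

-0.853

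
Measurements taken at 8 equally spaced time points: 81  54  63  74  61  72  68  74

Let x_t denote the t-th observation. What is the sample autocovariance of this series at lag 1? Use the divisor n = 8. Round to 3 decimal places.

Mean x̄ = (81 + 54 + 63 + 74 + 61 + 72 + 68 + 74)/8 = 68.3750
Σ_{t=1}^{7}(x_t−x̄)(x_{t+1}−x̄) = -206.1406
γ_1 = -206.1406 / 8 = -25.768

-25.768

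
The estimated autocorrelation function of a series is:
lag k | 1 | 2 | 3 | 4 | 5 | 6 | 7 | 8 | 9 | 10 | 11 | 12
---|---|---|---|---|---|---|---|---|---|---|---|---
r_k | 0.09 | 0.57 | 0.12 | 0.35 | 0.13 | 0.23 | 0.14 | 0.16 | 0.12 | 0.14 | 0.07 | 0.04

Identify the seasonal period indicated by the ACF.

2

The largest autocorrelation is r_2 = 0.57, with weaker echoes at lags 4 (0.35), 6 (0.23) and 8 (0.16); the remaining lags stay at or below 0.14.
The dominant spike at lag 2 indicates a seasonal period of 2.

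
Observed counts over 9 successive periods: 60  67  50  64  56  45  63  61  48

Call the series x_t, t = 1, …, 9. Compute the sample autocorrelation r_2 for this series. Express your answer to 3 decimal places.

Mean x̄ = (60 + 67 + 50 + 64 + 56 + 45 + 63 + 61 + 48)/9 = 57.1111
Numerator Σ_{t=1}^{7}(x_t−x̄)(x_{t+2}−x̄) = -135.2469
Denominator Σ(x_t−x̄)² = 484.8889
r_2 = -135.2469 / 484.8889 = -0.279

-0.279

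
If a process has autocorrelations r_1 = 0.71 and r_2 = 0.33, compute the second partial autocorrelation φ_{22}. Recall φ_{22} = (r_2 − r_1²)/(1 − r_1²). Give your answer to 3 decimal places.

-0.351

φ_{22} = (r_2 − r_1²) / (1 − r_1²)
r_1² = (0.71)² = 0.5041
Numerator = 0.33 − 0.5041 = -0.1741; denominator = 1 − 0.5041 = 0.4959
φ_{22} = -0.1741 / 0.4959 = -0.351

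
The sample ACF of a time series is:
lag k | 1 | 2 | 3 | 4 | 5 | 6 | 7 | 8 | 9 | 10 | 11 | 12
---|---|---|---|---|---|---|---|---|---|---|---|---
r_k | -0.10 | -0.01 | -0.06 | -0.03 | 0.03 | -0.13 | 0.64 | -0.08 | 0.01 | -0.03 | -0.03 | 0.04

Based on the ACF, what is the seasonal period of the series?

7

The largest autocorrelation is r_7 = 0.64; the remaining lags stay at or below 0.04.
The dominant spike at lag 7 indicates a seasonal period of 7.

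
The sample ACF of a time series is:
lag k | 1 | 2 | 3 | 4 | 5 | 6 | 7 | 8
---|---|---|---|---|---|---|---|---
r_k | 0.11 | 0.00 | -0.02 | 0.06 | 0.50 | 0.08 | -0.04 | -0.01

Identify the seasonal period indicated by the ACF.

The largest autocorrelation is r_5 = 0.50; the remaining lags stay at or below 0.11.
The dominant spike at lag 5 indicates a seasonal period of 5.

5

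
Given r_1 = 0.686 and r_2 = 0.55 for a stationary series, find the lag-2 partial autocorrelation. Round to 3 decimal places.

φ_{22} = (r_2 − r_1²) / (1 − r_1²)
r_1² = (0.686)² = 0.470596
Numerator = 0.55 − 0.4706 = 0.0794; denominator = 1 − 0.4706 = 0.5294
φ_{22} = 0.0794 / 0.5294 = 0.150

0.150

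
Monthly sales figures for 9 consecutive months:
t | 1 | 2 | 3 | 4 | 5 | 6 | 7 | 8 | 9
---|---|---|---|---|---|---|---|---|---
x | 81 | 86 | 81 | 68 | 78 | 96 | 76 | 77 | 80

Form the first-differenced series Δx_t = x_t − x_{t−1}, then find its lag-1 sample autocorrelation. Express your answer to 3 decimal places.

First differences Δx: 5, -5, -13, 10, 18, -20, 1, 3
Mean of differences = -0.1250
Numerator Σ(Δx_t−Δx̄)(Δx_{t+1}−Δx̄) = -288.1406
Denominator Σ(Δx_t−Δx̄)² = 1052.8750
r_1(Δx) = -288.1406 / 1052.8750 = -0.274

-0.274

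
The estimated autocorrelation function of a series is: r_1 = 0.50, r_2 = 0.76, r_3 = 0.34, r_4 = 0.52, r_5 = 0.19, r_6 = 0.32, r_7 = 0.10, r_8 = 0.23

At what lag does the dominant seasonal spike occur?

The largest autocorrelation is r_2 = 0.76, with a weaker echo at lag 4 (0.52); the remaining lags stay at or below 0.50.
The dominant spike at lag 2 indicates a seasonal period of 2.

2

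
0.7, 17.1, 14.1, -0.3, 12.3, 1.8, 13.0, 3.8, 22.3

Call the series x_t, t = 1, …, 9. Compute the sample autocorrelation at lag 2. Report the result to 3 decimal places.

0.135

Mean x̄ = (0.7 + 17.1 + 14.1 − 0.3 + 12.3 + 1.8 + 13.0 + 3.8 + 22.3)/9 = 9.4222
Σ(x_t−x̄)(x_{t+2}−x̄) = (-40.8006) + (-74.6451) + (13.4616) + (74.1049) + (10.2960) + (42.8538) + (46.0738) = 71.3446
Denominator Σ(x_t−x̄)² = 528.0556
r_2 = 71.3446 / 528.0556 = 0.135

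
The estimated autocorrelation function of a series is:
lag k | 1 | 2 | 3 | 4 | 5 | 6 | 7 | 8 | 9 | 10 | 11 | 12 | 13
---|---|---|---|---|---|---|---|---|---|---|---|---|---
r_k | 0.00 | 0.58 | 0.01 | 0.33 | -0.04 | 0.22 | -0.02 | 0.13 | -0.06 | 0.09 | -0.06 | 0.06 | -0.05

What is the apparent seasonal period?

The largest autocorrelation is r_2 = 0.58, with weaker echoes at lags 4 (0.33) and 6 (0.22); the remaining lags stay at or below 0.13.
The dominant spike at lag 2 indicates a seasonal period of 2.

2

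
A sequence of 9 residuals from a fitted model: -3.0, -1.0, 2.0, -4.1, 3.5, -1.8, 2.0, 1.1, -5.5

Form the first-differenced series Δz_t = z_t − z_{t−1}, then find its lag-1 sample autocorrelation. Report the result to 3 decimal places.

-0.598

First differences Δz: 2.0, 3.0, -6.1, 7.6, -5.3, 3.8, -0.9, -6.6
Mean of differences = -0.3125
Numerator Σ(Δz_t−Δz̄)(Δz_{t+1}−Δz̄) = -116.0014
Denominator Σ(Δz_t−Δz̄)² = 194.0888
r_1(Δz) = -116.0014 / 194.0888 = -0.598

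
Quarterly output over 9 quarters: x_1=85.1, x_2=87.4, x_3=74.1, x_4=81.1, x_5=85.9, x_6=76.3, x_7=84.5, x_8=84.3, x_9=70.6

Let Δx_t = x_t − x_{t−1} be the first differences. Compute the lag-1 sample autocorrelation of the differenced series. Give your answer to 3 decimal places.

-0.387

First differences Δx: 2.3, -13.3, 7.0, 4.8, -9.6, 8.2, -0.2, -13.7
Mean of differences = -1.8125
Numerator Σ(Δx_t−Δx̄)(Δx_{t+1}−Δx̄) = -222.6939
Denominator Σ(Δx_t−Δx̄)² = 575.0688
r_1(Δx) = -222.6939 / 575.0688 = -0.387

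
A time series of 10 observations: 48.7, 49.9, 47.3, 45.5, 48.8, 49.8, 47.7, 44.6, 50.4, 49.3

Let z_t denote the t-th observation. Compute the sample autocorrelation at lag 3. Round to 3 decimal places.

0.012

Mean z̄ = (48.7 + 49.9 + 47.3 + 45.5 + 48.8 + 49.8 + 47.7 + 44.6 + 50.4 + 49.3)/10 = 48.2000
Σ(z_t−z̄)(z_{t+3}−z̄) = (-1.3500) + (1.0200) + (-1.4400) + (1.3500) + (-2.1600) + (3.5200) + (-0.5500) = 0.3900
Denominator Σ(z_t−z̄)² = 33.4200
r_3 = 0.3900 / 33.4200 = 0.012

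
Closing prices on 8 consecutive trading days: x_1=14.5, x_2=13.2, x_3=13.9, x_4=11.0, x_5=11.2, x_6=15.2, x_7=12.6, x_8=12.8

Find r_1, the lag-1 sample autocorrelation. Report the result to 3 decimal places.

-0.159

Mean x̄ = (14.5 + 13.2 + 13.9 + 11.0 + 11.2 + 15.2 + 12.6 + 12.8)/8 = 13.0500
Deviations from mean: 1.4500, 0.1500, 0.8500, -2.0500, -1.8500, 2.1500, -0.4500, -0.2500
Σ(x_t−x̄)(x_{t+1}−x̄) = (0.2175) + (0.1275) + (-1.7425) + (3.7925) + (-3.9775) + (-0.9675) + (0.1125) = -2.4375
Denominator Σ(x_t−x̄)² = 15.3600
r_1 = -2.4375 / 15.3600 = -0.159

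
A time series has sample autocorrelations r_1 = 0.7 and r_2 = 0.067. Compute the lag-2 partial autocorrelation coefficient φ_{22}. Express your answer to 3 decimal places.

φ_{22} = (r_2 − r_1²) / (1 − r_1²)
r_1² = (0.7)² = 0.49
Numerator = 0.067 − 0.4900 = -0.4230; denominator = 1 − 0.4900 = 0.5100
φ_{22} = -0.4230 / 0.5100 = -0.829

-0.829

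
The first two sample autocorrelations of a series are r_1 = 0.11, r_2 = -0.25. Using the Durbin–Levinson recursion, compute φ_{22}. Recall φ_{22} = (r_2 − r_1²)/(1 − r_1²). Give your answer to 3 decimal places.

φ_{22} = (r_2 − r_1²) / (1 − r_1²)
r_1² = (0.11)² = 0.0121
Numerator = -0.25 − 0.0121 = -0.2621; denominator = 1 − 0.0121 = 0.9879
φ_{22} = -0.2621 / 0.9879 = -0.265

-0.265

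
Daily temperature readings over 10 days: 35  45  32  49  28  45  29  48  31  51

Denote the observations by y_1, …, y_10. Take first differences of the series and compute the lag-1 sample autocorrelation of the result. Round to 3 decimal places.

First differences Δy: 10, -13, 17, -21, 17, -16, 19, -17, 20
Mean of differences = 1.7778
Numerator Σ(Δy_t−Δȳ)(Δy_{t+1}−Δȳ) = -2282.2716
Denominator Σ(Δy_t−Δȳ)² = 2565.5556
r_1(Δy) = -2282.2716 / 2565.5556 = -0.890

-0.890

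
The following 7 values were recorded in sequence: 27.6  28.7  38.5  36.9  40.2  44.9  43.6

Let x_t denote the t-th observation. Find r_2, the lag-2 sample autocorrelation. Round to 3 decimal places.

Mean x̄ = (27.6 + 28.7 + 38.5 + 36.9 + 40.2 + 44.9 + 43.6)/7 = 37.2000
Deviations from mean: -9.6000, -8.5000, 1.3000, -0.3000, 3.0000, 7.7000, 6.4000
Σ(x_t−x̄)(x_{t+2}−x̄) = (-12.4800) + (2.5500) + (3.9000) + (-2.3100) + (19.2000) = 10.8600
Denominator Σ(x_t−x̄)² = 275.4400
r_2 = 10.8600 / 275.4400 = 0.039

0.039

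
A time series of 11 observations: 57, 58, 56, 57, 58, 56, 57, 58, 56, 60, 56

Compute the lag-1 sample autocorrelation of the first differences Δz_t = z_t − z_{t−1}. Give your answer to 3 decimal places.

-0.651

First differences Δz: 1, -2, 1, 1, -2, 1, 1, -2, 4, -4
Mean of differences = -0.1000
Numerator Σ(Δz_t−Δz̄)(Δz_{t+1}−Δz̄) = -31.8100
Denominator Σ(Δz_t−Δz̄)² = 48.9000
r_1(Δz) = -31.8100 / 48.9000 = -0.651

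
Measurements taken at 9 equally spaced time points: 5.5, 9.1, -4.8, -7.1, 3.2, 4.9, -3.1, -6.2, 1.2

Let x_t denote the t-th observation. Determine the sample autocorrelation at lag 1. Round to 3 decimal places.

Mean x̄ = (5.5 + 9.1 − 4.8 − 7.1 + 3.2 + 4.9 − 3.1 − 6.2 + 1.2)/9 = 0.3000
Numerator Σ_{t=1}^{8}(x_t−x̄)(x_{t+1}−x̄) = 31.1100
Denominator Σ(x_t−x̄)² = 269.4400
r_1 = 31.1100 / 269.4400 = 0.115

0.115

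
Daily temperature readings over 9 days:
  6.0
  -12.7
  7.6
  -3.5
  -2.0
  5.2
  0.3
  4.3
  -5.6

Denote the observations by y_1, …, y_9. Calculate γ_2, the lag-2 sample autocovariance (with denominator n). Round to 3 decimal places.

Mean ȳ = (6.0 − 12.7 + 7.6 − 3.5 − 2.0 + 5.2 + 0.3 + 4.3 − 5.6)/9 = -0.0444
Σ_{t=1}^{7}(y_t−ȳ)(y_{t+2}−ȳ) = 77.0638
γ_2 = 77.0638 / 9 = 8.563

8.563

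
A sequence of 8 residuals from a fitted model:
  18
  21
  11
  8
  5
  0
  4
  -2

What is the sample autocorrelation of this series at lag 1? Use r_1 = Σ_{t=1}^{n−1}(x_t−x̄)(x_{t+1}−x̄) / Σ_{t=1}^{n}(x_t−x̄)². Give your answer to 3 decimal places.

Mean x̄ = (18 + 21 + 11 + 8 + 5 + 0 + 4 − 2)/8 = 8.1250
Deviations from mean: 9.8750, 12.8750, 2.8750, -0.1250, -3.1250, -8.1250, -4.1250, -10.1250
Numerator Σ_{t=1}^{7}(x_t−x̄)(x_{t+1}−x̄) = 264.8594
Denominator Σ(x_t−x̄)² = 466.8750
r_1 = 264.8594 / 466.8750 = 0.567

0.567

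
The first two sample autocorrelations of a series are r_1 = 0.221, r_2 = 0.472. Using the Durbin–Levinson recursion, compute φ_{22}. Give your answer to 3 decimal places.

0.445

φ_{22} = (r_2 − r_1²) / (1 − r_1²)
r_1² = (0.221)² = 0.048841
Numerator = 0.472 − 0.0488 = 0.4232; denominator = 1 − 0.0488 = 0.9512
φ_{22} = 0.4232 / 0.9512 = 0.445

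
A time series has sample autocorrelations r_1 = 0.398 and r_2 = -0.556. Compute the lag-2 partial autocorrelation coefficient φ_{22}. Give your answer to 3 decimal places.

φ_{22} = (r_2 − r_1²) / (1 − r_1²)
r_1² = (0.398)² = 0.158404
Numerator = -0.556 − 0.1584 = -0.7144; denominator = 1 − 0.1584 = 0.8416
φ_{22} = -0.7144 / 0.8416 = -0.849

-0.849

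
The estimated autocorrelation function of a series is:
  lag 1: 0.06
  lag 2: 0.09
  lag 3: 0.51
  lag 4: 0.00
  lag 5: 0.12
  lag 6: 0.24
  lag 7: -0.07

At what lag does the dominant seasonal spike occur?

The largest autocorrelation is r_3 = 0.51, with a weaker echo at lag 6 (0.24); the remaining lags stay at or below 0.12.
The dominant spike at lag 3 indicates a seasonal period of 3.

3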